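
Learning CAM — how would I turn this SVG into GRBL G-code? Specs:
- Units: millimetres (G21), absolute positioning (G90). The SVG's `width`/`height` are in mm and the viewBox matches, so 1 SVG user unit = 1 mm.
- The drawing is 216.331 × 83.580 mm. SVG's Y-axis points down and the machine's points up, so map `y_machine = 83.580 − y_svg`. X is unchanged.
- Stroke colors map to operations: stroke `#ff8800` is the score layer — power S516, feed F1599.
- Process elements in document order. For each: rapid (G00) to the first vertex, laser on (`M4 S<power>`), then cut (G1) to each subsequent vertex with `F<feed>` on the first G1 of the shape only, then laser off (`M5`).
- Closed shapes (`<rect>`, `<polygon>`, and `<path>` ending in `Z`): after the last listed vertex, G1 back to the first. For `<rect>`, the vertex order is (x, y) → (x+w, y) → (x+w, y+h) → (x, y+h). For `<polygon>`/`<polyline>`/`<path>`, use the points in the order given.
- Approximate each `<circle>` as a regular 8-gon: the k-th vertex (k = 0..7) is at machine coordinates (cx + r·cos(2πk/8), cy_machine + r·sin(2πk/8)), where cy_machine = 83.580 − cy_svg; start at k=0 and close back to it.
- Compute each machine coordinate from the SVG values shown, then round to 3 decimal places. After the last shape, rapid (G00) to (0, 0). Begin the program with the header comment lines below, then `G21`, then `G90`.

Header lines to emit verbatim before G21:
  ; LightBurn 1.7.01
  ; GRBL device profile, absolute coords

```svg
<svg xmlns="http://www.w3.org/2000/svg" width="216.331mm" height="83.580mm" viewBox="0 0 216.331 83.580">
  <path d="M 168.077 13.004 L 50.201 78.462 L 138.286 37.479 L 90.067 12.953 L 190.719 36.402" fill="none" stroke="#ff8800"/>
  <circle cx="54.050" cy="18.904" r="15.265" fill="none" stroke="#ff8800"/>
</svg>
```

Since the viewBox matches the mm dimensions, user units are millimetres directly. The only transform is the Y-flip y_m = 83.580 − y_svg.

Shape 1 is a open polyline drawn with `<path>`. Its stroke #ff8800 means score at S516, F1599. After flipping Y the toolpath is (168.077,70.576) → (50.201,5.118) → (138.286,46.101) → (90.067,70.627) → (190.719,47.178).

Shape 2 is a circle drawn with `<circle>`. Its stroke #ff8800 means score at S516, F1599. After flipping Y the toolpath is (69.315,64.676) → (64.844,75.470) → (54.050,79.941) → (43.256,75.470) → (38.785,64.676) → (43.256,53.882) → (54.050,49.411) → (64.844,53.882) → (69.315,64.676), returning to the start.

; LightBurn 1.7.01
; GRBL device profile, absolute coords
G21
G90
G00 X168.077 Y70.576
M4 S516
G1 X50.201 Y5.118 F1599
G1 X138.286 Y46.101
G1 X90.067 Y70.627
G1 X190.719 Y47.178
M5
G00 X69.315 Y64.676
M4 S516
G1 X64.844 Y75.470 F1599
G1 X54.050 Y79.941
G1 X43.256 Y75.470
G1 X38.785 Y64.676
G1 X43.256 Y53.882
G1 X54.050 Y49.411
G1 X64.844 Y53.882
G1 X69.315 Y64.676
M5
G00 X0.000 Y0.000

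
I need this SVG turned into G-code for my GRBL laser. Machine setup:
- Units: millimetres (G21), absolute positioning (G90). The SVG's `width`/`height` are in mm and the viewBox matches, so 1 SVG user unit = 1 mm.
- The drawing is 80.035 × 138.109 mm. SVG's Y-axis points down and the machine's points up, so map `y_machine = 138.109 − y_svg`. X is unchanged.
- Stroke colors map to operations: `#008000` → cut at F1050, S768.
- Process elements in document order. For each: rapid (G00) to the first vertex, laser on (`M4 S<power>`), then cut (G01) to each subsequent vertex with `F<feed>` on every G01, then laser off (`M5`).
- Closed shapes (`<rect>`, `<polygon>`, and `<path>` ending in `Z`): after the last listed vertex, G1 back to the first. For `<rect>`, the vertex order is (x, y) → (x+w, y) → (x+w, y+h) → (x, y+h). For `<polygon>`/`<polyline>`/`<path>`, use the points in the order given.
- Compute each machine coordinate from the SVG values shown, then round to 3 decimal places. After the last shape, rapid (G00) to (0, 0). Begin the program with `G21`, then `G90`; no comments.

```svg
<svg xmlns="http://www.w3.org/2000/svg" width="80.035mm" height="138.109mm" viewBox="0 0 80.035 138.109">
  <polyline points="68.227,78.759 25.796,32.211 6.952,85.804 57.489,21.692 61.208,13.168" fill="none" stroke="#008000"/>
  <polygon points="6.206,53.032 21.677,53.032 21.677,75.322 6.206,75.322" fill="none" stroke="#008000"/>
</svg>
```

G21
G90
G00 X68.227 Y59.350
M4 S768
G01 X25.796 Y105.898 F1050
G01 X6.952 Y52.305 F1050
G01 X57.489 Y116.417 F1050
G01 X61.208 Y124.941 F1050
M5
G00 X6.206 Y85.077
M4 S768
G01 X21.677 Y85.077 F1050
G01 X21.677 Y62.787 F1050
G01 X6.206 Y62.787 F1050
G01 X6.206 Y85.077 F1050
M5
G00 X0.000 Y0.000

1 u = 1 mm; y_m = 138.109 − y.

[1] `<polyline>` open polyline, #008000→cut S768 F1050: (68.227,59.350) → (25.796,105.898) → (6.952,52.305) → (57.489,116.417) → (61.208,124.941)

[2] `<polygon>` rectangle, #008000→cut S768 F1050: (6.206,85.077) → (21.677,85.077) → (21.677,62.787) → (6.206,62.787) → (6.206,85.077) (closed)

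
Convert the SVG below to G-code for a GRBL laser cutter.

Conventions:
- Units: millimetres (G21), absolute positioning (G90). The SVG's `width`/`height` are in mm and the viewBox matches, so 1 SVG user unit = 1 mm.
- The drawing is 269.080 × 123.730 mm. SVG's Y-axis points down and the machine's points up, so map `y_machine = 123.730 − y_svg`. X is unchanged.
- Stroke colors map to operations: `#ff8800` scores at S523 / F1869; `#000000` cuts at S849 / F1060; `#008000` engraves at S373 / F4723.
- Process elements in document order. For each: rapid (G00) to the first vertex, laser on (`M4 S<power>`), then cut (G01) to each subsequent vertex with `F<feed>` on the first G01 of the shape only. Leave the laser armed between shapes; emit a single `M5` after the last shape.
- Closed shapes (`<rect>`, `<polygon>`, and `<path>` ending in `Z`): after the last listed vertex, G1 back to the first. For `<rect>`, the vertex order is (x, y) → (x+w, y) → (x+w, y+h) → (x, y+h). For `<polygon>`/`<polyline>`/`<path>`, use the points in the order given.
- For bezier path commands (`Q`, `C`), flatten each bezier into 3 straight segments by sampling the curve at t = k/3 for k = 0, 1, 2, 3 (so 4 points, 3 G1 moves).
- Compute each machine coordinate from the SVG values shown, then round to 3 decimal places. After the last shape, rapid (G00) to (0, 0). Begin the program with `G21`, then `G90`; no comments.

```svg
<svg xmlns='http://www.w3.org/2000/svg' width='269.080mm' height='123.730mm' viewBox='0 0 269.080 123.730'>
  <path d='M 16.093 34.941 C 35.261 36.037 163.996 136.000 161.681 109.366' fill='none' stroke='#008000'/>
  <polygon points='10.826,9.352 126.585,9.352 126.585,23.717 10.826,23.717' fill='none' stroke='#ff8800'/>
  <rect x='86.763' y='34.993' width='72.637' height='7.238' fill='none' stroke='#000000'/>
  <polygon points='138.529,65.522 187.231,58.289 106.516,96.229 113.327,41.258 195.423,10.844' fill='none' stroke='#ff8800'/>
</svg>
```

G21
G90
G00 X16.093 Y88.789
M4 S373
G01 X62.872 Y63.088 F4723
G01 X129.224 Y21.578
G01 X161.681 Y14.364
G00 X10.826 Y114.378
M4 S523
G01 X126.585 Y114.378 F1869
G01 X126.585 Y100.013
G01 X10.826 Y100.013
G01 X10.826 Y114.378
G00 X86.763 Y88.737
M4 S849
G01 X159.400 Y88.737 F1060
G01 X159.400 Y81.499
G01 X86.763 Y81.499
G01 X86.763 Y88.737
G00 X138.529 Y58.208
M4 S523
G01 X187.231 Y65.441 F1869
G01 X106.516 Y27.501
G01 X113.327 Y82.472
G01 X195.423 Y112.886
G01 X138.529 Y58.208
M5
G00 X0.000 Y0.000

viewBox `0 0 269.080 123.730` with mm width/height → 1 unit = 1 mm. Flip: y_m = 123.730 − y_svg.

**Shape 1** — `<path>` cubic bezier, stroke `#008000` → engrave (S373, F4723). Control points (SVG): P0=(16.093,34.941), P1=(35.261,36.037), P2=(163.996,136.000), P3=(161.681,109.366); sampled at t=k/3. Machine vertices: (16.093,88.789) → (62.872,63.088) → (129.224,21.578) → (161.681,14.364). Open path.

**Shape 2** — `<polygon>` rectangle, stroke `#ff8800` → score (S523, F1869). Machine vertices: (10.826,114.378) → (126.585,114.378) → (126.585,100.013) → (10.826,100.013) → (10.826,114.378). Closed: final G1 returns to the first vertex.

**Shape 3** — `<rect>` rectangle, stroke `#000000` → cut (S849, F1060). Machine vertices: (86.763,88.737) → (159.400,88.737) → (159.400,81.499) → (86.763,81.499) → (86.763,88.737). Closed: final G1 returns to the first vertex.

**Shape 4** — `<polygon>` closed polygon, stroke `#ff8800` → score (S523, F1869). Machine vertices: (138.529,58.208) → (187.231,65.441) → (106.516,27.501) → (113.327,82.472) → (195.423,112.886) → (138.529,58.208). Closed: final G1 returns to the first vertex.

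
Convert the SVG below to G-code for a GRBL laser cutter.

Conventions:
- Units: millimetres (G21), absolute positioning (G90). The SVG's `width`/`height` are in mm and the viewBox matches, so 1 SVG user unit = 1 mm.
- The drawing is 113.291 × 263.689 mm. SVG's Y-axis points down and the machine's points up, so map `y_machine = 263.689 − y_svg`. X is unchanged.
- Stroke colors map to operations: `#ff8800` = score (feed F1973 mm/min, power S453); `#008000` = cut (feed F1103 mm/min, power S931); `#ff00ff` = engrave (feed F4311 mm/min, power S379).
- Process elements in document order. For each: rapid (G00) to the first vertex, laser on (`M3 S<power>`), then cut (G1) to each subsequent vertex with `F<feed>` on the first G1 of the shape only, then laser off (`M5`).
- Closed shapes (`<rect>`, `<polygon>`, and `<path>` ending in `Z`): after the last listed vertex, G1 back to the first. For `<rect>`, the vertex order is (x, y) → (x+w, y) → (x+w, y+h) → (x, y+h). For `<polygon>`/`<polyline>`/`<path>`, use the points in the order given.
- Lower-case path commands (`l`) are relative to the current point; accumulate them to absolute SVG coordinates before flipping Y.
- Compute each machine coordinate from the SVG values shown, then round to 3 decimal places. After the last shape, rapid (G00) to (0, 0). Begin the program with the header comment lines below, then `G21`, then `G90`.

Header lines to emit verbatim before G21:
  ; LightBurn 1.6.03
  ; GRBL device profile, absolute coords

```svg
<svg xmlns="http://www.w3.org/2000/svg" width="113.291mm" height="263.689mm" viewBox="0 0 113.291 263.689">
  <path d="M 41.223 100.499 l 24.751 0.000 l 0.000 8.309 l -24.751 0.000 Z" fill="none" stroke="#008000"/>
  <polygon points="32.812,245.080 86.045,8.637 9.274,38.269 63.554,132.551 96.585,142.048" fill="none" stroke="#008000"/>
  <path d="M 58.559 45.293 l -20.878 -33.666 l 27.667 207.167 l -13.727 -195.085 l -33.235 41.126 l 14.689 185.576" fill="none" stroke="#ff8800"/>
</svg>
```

viewBox `0 0 113.291 263.689` with mm width/height → 1 unit = 1 mm. Flip: y_m = 263.689 − y_svg.

**Shape 1** — `<path>` rectangle, stroke `#008000` → cut (S931, F1103). Machine vertices: (41.223,163.190) → (65.974,163.190) → (65.974,154.881) → (41.223,154.881) → (41.223,163.190). Closed: final G1 returns to the first vertex.

**Shape 2** — `<polygon>` closed polygon, stroke `#008000` → cut (S931, F1103). Machine vertices: (32.812,18.609) → (86.045,255.052) → (9.274,225.420) → (63.554,131.138) → (96.585,121.641) → (32.812,18.609). Closed: final G1 returns to the first vertex.

**Shape 3** — `<path>` open polyline, stroke `#ff8800` → score (S453, F1973). Machine vertices: (58.559,218.396) → (37.681,252.062) → (65.348,44.895) → (51.621,239.980) → (18.386,198.854) → (33.075,13.278). Open path.

; LightBurn 1.6.03
; GRBL device profile, absolute coords
G21
G90
G00 X41.223 Y163.190
M3 S931
G1 X65.974 Y163.190 F1103
G1 X65.974 Y154.881
G1 X41.223 Y154.881
G1 X41.223 Y163.190
M5
G00 X32.812 Y18.609
M3 S931
G1 X86.045 Y255.052 F1103
G1 X9.274 Y225.420
G1 X63.554 Y131.138
G1 X96.585 Y121.641
G1 X32.812 Y18.609
M5
G00 X58.559 Y218.396
M3 S453
G1 X37.681 Y252.062 F1973
G1 X65.348 Y44.895
G1 X51.621 Y239.980
G1 X18.386 Y198.854
G1 X33.075 Y13.278
M5
G00 X0.000 Y0.000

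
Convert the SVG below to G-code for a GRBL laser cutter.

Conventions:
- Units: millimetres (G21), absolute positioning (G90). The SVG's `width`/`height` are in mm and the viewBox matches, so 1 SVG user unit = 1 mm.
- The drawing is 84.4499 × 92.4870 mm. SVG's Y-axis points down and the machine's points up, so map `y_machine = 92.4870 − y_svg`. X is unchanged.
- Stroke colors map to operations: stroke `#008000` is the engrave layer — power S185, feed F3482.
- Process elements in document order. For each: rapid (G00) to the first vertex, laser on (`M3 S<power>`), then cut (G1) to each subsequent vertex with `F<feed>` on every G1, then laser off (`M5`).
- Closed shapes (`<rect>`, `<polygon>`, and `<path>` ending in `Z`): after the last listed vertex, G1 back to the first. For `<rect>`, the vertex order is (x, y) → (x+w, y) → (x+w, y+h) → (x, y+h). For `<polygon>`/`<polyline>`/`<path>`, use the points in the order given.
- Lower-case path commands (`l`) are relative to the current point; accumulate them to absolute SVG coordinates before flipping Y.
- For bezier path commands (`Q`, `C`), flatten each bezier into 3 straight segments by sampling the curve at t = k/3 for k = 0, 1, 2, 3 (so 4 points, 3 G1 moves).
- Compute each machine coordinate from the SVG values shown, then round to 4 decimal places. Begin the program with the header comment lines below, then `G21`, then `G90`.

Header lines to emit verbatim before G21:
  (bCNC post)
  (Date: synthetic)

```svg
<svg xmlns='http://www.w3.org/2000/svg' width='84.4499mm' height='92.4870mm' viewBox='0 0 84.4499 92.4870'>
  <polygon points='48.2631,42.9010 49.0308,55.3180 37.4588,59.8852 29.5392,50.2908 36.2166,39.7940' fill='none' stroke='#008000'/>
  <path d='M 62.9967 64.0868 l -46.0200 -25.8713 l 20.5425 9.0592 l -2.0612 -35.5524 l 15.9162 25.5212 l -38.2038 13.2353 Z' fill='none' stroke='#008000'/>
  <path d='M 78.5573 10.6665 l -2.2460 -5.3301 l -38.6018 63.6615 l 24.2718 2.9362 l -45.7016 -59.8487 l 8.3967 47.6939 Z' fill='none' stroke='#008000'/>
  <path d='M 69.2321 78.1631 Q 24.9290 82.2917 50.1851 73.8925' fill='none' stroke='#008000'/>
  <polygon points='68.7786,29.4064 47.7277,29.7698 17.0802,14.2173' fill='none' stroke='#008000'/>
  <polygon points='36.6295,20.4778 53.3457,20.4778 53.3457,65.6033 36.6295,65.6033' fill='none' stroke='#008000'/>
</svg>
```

(bCNC post)
(Date: synthetic)
G21
G90
G00 X48.2631 Y49.5860
M3 S185
G1 X49.0308 Y37.1690 F3482
G1 X37.4588 Y32.6018 F3482
G1 X29.5392 Y42.1962 F3482
G1 X36.2166 Y52.6930 F3482
G1 X48.2631 Y49.5860 F3482
M5
G00 X62.9967 Y28.4002
M3 S185
G1 X16.9767 Y54.2715 F3482
G1 X37.5192 Y45.2123 F3482
G1 X35.4580 Y80.7647 F3482
G1 X51.3742 Y55.2435 F3482
G1 X13.1704 Y42.0082 F3482
G1 X62.9967 Y28.4002 F3482
M5
G00 X78.5573 Y81.8205
M3 S185
G1 X76.3113 Y87.1506 F3482
G1 X37.7095 Y23.4891 F3482
G1 X61.9813 Y20.5529 F3482
G1 X16.2797 Y80.4016 F3482
G1 X24.6764 Y32.7077 F3482
G1 X78.5573 Y81.8205 F3482
M5
G00 X69.2321 Y14.3239
M3 S185
G1 X47.4255 Y12.9635 F3482
G1 X41.0765 Y14.3870 F3482
G1 X50.1851 Y18.5945 F3482
M5
G00 X68.7786 Y63.0806
M3 S185
G1 X47.7277 Y62.7172 F3482
G1 X17.0802 Y78.2697 F3482
G1 X68.7786 Y63.0806 F3482
M5
G00 X36.6295 Y72.0092
M3 S185
G1 X53.3457 Y72.0092 F3482
G1 X53.3457 Y26.8837 F3482
G1 X36.6295 Y26.8837 F3482
G1 X36.6295 Y72.0092 F3482
M5

Since the viewBox matches the mm dimensions, user units are millimetres directly. The only transform is the Y-flip y_m = 92.4870 − y_svg.

Shape 1 is a regular polygon drawn with `<polygon>`. Its stroke #008000 means engrave at S185, F3482. After flipping Y the toolpath is (48.2631,49.5860) → (49.0308,37.1690) → (37.4588,32.6018) → (29.5392,42.1962) → (36.2166,52.6930) → (48.2631,49.5860), returning to the start.

Shape 2 is a closed polygon drawn with `<path>`. Its stroke #008000 means engrave at S185, F3482. After flipping Y the toolpath is (62.9967,28.4002) → (16.9767,54.2715) → (37.5192,45.2123) → (35.4580,80.7647) → (51.3742,55.2435) → (13.1704,42.0082) → (62.9967,28.4002), returning to the start.

Shape 3 is a closed polygon drawn with `<path>`. Its stroke #008000 means engrave at S185, F3482. After flipping Y the toolpath is (78.5573,81.8205) → (76.3113,87.1506) → (37.7095,23.4891) → (61.9813,20.5529) → (16.2797,80.4016) → (24.6764,32.7077) → (78.5573,81.8205), returning to the start.

Shape 4 is a quadratic bezier drawn with `<path>`. Its stroke #008000 means engrave at S185, F3482. After flipping Y the toolpath is (69.2321,14.3239) → (47.4255,12.9635) → (41.0765,14.3870) → (50.1851,18.5945).

Shape 5 is a closed polygon drawn with `<polygon>`. Its stroke #008000 means engrave at S185, F3482. After flipping Y the toolpath is (68.7786,63.0806) → (47.7277,62.7172) → (17.0802,78.2697) → (68.7786,63.0806), returning to the start.

Shape 6 is a rectangle drawn with `<polygon>`. Its stroke #008000 means engrave at S185, F3482. After flipping Y the toolpath is (36.6295,72.0092) → (53.3457,72.0092) → (53.3457,26.8837) → (36.6295,26.8837) → (36.6295,72.0092), returning to the start.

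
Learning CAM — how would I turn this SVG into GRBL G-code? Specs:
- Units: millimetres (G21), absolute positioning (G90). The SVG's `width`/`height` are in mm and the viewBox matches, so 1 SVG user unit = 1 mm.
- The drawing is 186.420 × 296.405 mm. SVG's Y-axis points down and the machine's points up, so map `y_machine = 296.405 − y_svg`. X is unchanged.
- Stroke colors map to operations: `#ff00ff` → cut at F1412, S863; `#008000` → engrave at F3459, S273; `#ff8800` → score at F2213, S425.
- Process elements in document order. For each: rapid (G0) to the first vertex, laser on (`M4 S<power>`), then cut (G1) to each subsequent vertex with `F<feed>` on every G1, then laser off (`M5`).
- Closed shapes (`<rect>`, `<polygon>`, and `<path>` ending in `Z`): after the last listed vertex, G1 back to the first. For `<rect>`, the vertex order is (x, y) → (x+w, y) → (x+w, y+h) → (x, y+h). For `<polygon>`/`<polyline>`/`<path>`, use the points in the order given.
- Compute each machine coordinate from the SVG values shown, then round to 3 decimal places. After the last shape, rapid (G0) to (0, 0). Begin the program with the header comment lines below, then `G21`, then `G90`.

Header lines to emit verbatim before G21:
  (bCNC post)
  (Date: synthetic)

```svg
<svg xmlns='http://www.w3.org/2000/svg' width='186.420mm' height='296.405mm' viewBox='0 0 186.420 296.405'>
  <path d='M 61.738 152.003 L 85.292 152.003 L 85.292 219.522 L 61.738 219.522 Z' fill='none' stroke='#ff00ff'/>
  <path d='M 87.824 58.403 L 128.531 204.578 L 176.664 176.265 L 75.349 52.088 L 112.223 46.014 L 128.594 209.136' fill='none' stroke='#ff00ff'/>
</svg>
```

1 u = 1 mm; y_m = 296.405 − y.

[1] `<path>` rectangle, #ff00ff→cut S863 F1412: (61.738,144.402) → (85.292,144.402) → (85.292,76.883) → (61.738,76.883) → (61.738,144.402) (closed)

[2] `<path>` open polyline, #ff00ff→cut S863 F1412: (87.824,238.002) → (128.531,91.827) → (176.664,120.140) → (75.349,244.317) → (112.223,250.391) → (128.594,87.269)

(bCNC post)
(Date: synthetic)
G21
G90
G0 X61.738 Y144.402
M4 S863
G1 X85.292 Y144.402 F1412
G1 X85.292 Y76.883 F1412
G1 X61.738 Y76.883 F1412
G1 X61.738 Y144.402 F1412
M5
G0 X87.824 Y238.002
M4 S863
G1 X128.531 Y91.827 F1412
G1 X176.664 Y120.140 F1412
G1 X75.349 Y244.317 F1412
G1 X112.223 Y250.391 F1412
G1 X128.594 Y87.269 F1412
M5
G0 X0.000 Y0.000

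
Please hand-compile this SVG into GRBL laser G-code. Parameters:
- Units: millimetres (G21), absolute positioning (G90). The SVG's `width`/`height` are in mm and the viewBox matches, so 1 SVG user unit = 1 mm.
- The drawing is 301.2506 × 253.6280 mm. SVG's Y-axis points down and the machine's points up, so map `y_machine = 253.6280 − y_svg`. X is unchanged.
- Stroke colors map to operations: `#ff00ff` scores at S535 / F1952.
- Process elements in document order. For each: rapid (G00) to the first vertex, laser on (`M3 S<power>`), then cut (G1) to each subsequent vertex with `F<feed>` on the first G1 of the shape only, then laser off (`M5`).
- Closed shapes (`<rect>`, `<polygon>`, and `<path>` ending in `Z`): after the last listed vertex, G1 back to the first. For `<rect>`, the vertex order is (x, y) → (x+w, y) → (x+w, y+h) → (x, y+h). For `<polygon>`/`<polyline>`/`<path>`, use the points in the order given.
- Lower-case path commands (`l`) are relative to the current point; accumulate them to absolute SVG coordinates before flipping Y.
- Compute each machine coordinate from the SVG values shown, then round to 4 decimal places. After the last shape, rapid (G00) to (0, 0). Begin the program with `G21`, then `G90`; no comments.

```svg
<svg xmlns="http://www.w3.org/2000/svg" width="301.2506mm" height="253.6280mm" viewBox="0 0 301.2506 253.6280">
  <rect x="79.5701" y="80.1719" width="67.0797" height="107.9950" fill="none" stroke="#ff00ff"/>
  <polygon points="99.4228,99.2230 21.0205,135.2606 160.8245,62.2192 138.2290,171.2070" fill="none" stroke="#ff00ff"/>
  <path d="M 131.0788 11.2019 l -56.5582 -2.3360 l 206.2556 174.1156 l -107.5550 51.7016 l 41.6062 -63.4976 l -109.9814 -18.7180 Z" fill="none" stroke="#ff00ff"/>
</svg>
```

G21
G90
G00 X79.5701 Y173.4561
M3 S535
G1 X146.6498 Y173.4561 F1952
G1 X146.6498 Y65.4611
G1 X79.5701 Y65.4611
G1 X79.5701 Y173.4561
M5
G00 X99.4228 Y154.4050
M3 S535
G1 X21.0205 Y118.3674 F1952
G1 X160.8245 Y191.4088
G1 X138.2290 Y82.4210
G1 X99.4228 Y154.4050
M5
G00 X131.0788 Y242.4261
M3 S535
G1 X74.5206 Y244.7621 F1952
G1 X280.7762 Y70.6465
G1 X173.2212 Y18.9449
G1 X214.8274 Y82.4425
G1 X104.8460 Y101.1605
G1 X131.0788 Y242.4261
M5
G00 X0.0000 Y0.0000

1 u = 1 mm; y_m = 253.6280 − y.

[1] `<rect>` rectangle, #ff00ff→score S535 F1952: (79.5701,173.4561) → (146.6498,173.4561) → (146.6498,65.4611) → (79.5701,65.4611) → (79.5701,173.4561) (closed)

[2] `<polygon>` closed polygon, #ff00ff→score S535 F1952: (99.4228,154.4050) → (21.0205,118.3674) → (160.8245,191.4088) → (138.2290,82.4210) → (99.4228,154.4050) (closed)

[3] `<path>` closed polygon, #ff00ff→score S535 F1952: (131.0788,242.4261) → (74.5206,244.7621) → (280.7762,70.6465) → (173.2212,18.9449) → (214.8274,82.4425) → (104.8460,101.1605) → (131.0788,242.4261) (closed)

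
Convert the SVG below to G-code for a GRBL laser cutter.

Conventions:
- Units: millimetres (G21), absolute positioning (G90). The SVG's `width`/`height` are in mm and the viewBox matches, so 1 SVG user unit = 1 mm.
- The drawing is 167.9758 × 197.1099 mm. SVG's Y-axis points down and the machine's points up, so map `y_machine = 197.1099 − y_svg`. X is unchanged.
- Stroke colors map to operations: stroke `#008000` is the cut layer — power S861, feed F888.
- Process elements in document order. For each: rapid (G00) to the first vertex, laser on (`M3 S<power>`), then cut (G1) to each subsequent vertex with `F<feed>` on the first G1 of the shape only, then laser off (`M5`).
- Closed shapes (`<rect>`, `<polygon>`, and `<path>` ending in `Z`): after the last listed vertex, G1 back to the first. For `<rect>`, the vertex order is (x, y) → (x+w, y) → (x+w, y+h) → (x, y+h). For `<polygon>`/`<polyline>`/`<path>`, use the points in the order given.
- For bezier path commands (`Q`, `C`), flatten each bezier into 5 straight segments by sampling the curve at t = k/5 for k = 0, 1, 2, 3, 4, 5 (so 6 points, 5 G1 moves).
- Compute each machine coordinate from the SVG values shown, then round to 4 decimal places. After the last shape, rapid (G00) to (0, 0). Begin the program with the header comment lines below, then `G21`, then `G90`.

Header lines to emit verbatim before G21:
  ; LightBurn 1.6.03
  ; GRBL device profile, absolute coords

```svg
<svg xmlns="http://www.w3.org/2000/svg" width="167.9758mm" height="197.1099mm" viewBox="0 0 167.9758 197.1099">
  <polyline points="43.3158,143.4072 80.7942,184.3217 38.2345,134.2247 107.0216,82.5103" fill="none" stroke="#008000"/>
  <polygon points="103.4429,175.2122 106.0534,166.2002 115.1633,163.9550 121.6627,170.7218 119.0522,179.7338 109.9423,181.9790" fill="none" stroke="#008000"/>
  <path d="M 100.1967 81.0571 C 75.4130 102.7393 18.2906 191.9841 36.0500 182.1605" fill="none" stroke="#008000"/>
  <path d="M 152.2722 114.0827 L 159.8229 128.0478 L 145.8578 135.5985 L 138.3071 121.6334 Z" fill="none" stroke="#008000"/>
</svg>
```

; LightBurn 1.6.03
; GRBL device profile, absolute coords
G21
G90
G00 X43.3158 Y53.7027
M3 S861
G1 X80.7942 Y12.7882 F888
G1 X38.2345 Y62.8852
G1 X107.0216 Y114.5996
M5
G00 X103.4429 Y21.8977
M3 S861
G1 X106.0534 Y30.9097 F888
G1 X115.1633 Y33.1549
G1 X121.6627 Y26.3881
G1 X119.0522 Y17.3761
G1 X109.9423 Y15.1309
G1 X103.4429 Y21.8977
M5
G00 X100.1967 Y116.0528
M3 S861
G1 X82.3036 Y96.2690 F888
G1 X61.7958 Y68.2685
G1 X43.8199 Y40.0495
G1 X33.5224 Y19.6104
G1 X36.0500 Y14.9494
M5
G00 X152.2722 Y83.0272
M3 S861
G1 X159.8229 Y69.0621 F888
G1 X145.8578 Y61.5114
G1 X138.3071 Y75.4765
G1 X152.2722 Y83.0272
M5
G00 X0.0000 Y0.0000

1 u = 1 mm; y_m = 197.1099 − y.

[1] `<polyline>` open polyline, #008000→cut S861 F888: (43.3158,53.7027) → (80.7942,12.7882) → (38.2345,62.8852) → (107.0216,114.5996)

[2] `<polygon>` regular polygon, #008000→cut S861 F888: (103.4429,21.8977) → (106.0534,30.9097) → (115.1633,33.1549) → (121.6627,26.3881) → (119.0522,17.3761) → (109.9423,15.1309) → (103.4429,21.8977) (closed)

[3] `<path>` cubic bezier, #008000→cut S861 F888: (100.1967,116.0528) → (82.3036,96.2690) → (61.7958,68.2685) → (43.8199,40.0495) → (33.5224,19.6104) → (36.0500,14.9494)

[4] `<path>` regular polygon, #008000→cut S861 F888: (152.2722,83.0272) → (159.8229,69.0621) → (145.8578,61.5114) → (138.3071,75.4765) → (152.2722,83.0272) (closed)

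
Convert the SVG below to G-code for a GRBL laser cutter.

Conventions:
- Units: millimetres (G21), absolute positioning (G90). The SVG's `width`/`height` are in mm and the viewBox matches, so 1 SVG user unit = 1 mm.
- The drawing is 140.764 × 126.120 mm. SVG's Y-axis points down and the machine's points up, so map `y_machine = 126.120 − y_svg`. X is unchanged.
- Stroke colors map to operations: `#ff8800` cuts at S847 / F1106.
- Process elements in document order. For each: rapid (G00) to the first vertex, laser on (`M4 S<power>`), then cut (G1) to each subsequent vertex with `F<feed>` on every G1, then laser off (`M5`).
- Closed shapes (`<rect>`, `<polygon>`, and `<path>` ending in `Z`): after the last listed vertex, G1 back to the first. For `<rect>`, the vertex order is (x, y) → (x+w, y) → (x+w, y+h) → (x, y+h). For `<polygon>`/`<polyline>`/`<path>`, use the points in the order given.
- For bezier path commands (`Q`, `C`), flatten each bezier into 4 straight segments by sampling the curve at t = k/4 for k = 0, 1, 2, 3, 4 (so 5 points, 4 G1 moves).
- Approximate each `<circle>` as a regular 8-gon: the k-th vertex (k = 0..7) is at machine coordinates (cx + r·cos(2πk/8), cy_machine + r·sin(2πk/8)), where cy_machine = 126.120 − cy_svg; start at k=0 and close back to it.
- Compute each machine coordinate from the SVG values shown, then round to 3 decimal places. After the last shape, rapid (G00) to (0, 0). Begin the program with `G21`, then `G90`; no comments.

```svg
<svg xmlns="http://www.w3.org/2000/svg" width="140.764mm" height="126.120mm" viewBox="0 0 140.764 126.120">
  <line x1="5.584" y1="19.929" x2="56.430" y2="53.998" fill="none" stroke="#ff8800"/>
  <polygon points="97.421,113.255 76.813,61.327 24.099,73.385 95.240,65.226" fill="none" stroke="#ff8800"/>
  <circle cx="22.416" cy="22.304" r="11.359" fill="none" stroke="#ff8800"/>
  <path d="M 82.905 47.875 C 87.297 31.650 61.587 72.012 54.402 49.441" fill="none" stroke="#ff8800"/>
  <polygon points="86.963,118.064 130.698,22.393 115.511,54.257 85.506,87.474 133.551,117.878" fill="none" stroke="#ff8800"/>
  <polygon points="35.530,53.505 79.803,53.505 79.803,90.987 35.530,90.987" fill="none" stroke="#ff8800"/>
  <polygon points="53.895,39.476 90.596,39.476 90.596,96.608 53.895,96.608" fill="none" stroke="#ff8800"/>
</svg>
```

viewBox `0 0 140.764 126.120` with mm width/height → 1 unit = 1 mm. Flip: y_m = 126.120 − y_svg.

**Shape 1** — `<line>` line segment, stroke `#ff8800` → cut (S847, F1106). Machine vertices: (5.584,106.191) → (56.430,72.122). Open path.

**Shape 2** — `<polygon>` closed polygon, stroke `#ff8800` → cut (S847, F1106). Machine vertices: (97.421,12.865) → (76.813,64.793) → (24.099,52.735) → (95.240,60.894) → (97.421,12.865). Closed: final G1 returns to the first vertex.

**Shape 3** — `<circle>` circle, stroke `#ff8800` → cut (S847, F1106). Machine vertices: (33.775,103.816) → (30.448,111.848) → (22.416,115.175) → (14.384,111.848) → (11.057,103.816) → (14.384,95.784) → (22.416,92.457) → (30.448,95.784) → (33.775,103.816). Closed: final G1 returns to the first vertex.

**Shape 4** — `<path>` cubic bezier, stroke `#ff8800` → cut (S847, F1106). Control points (SVG): P0=(82.905,47.875), P1=(87.297,31.650), P2=(61.587,72.012), P3=(54.402,49.441); sampled at t=k/4. Machine vertices: (82.905,78.245) → (81.315,81.671) → (72.995,75.082) → (62.504,69.683) → (54.402,76.679). Open path.

**Shape 5** — `<polygon>` closed polygon, stroke `#ff8800` → cut (S847, F1106). Machine vertices: (86.963,8.056) → (130.698,103.727) → (115.511,71.863) → (85.506,38.646) → (133.551,8.242) → (86.963,8.056). Closed: final G1 returns to the first vertex.

**Shape 6** — `<polygon>` rectangle, stroke `#ff8800` → cut (S847, F1106). Machine vertices: (35.530,72.615) → (79.803,72.615) → (79.803,35.133) → (35.530,35.133) → (35.530,72.615). Closed: final G1 returns to the first vertex.

**Shape 7** — `<polygon>` rectangle, stroke `#ff8800` → cut (S847, F1106). Machine vertices: (53.895,86.644) → (90.596,86.644) → (90.596,29.512) → (53.895,29.512) → (53.895,86.644). Closed: final G1 returns to the first vertex.

G21
G90
G00 X5.584 Y106.191
M4 S847
G1 X56.430 Y72.122 F1106
M5
G00 X97.421 Y12.865
M4 S847
G1 X76.813 Y64.793 F1106
G1 X24.099 Y52.735 F1106
G1 X95.240 Y60.894 F1106
G1 X97.421 Y12.865 F1106
M5
G00 X33.775 Y103.816
M4 S847
G1 X30.448 Y111.848 F1106
G1 X22.416 Y115.175 F1106
G1 X14.384 Y111.848 F1106
G1 X11.057 Y103.816 F1106
G1 X14.384 Y95.784 F1106
G1 X22.416 Y92.457 F1106
G1 X30.448 Y95.784 F1106
G1 X33.775 Y103.816 F1106
M5
G00 X82.905 Y78.245
M4 S847
G1 X81.315 Y81.671 F1106
G1 X72.995 Y75.082 F1106
G1 X62.504 Y69.683 F1106
G1 X54.402 Y76.679 F1106
M5
G00 X86.963 Y8.056
M4 S847
G1 X130.698 Y103.727 F1106
G1 X115.511 Y71.863 F1106
G1 X85.506 Y38.646 F1106
G1 X133.551 Y8.242 F1106
G1 X86.963 Y8.056 F1106
M5
G00 X35.530 Y72.615
M4 S847
G1 X79.803 Y72.615 F1106
G1 X79.803 Y35.133 F1106
G1 X35.530 Y35.133 F1106
G1 X35.530 Y72.615 F1106
M5
G00 X53.895 Y86.644
M4 S847
G1 X90.596 Y86.644 F1106
G1 X90.596 Y29.512 F1106
G1 X53.895 Y29.512 F1106
G1 X53.895 Y86.644 F1106
M5
G00 X0.000 Y0.000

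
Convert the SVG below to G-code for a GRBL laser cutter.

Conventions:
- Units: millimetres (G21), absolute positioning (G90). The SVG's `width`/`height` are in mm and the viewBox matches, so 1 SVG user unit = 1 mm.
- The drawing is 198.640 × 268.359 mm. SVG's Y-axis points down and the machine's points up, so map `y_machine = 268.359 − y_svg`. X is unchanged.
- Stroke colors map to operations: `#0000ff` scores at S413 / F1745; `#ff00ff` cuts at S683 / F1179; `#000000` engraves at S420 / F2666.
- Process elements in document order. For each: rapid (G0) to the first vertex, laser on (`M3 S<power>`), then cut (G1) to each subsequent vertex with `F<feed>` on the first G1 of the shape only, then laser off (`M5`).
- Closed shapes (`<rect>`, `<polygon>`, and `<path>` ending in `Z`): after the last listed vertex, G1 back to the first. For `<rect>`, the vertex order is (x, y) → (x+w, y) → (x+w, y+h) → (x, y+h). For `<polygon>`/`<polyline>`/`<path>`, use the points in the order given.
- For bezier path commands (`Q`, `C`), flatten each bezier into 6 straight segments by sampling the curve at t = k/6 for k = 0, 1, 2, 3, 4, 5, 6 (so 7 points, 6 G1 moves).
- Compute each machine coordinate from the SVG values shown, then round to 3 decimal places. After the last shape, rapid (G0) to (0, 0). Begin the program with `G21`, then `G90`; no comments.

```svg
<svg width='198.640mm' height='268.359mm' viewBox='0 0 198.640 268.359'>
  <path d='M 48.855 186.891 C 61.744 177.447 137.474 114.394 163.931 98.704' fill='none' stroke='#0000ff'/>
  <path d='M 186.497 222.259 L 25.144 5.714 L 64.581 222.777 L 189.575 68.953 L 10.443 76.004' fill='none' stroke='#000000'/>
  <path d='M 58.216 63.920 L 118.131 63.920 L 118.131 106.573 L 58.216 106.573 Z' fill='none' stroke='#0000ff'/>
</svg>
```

G21
G90
G0 X48.855 Y81.468
M3 S413
G1 X60.017 Y90.190 F1745
G1 X78.539 Y105.042
G1 X101.305 Y123.219
G1 X125.202 Y141.917
G1 X147.115 Y158.331
G1 X163.931 Y169.655
M5
G0 X186.497 Y46.100
M3 S420
G1 X25.144 Y262.645 F2666
G1 X64.581 Y45.582
G1 X189.575 Y199.406
G1 X10.443 Y192.355
M5
G0 X58.216 Y204.439
M3 S413
G1 X118.131 Y204.439 F1745
G1 X118.131 Y161.786
G1 X58.216 Y161.786
G1 X58.216 Y204.439
M5
G0 X0.000 Y0.000

Since the viewBox matches the mm dimensions, user units are millimetres directly. The only transform is the Y-flip y_m = 268.359 − y_svg.

Shape 1 is a cubic bezier drawn with `<path>`. Its stroke #0000ff means score at S413, F1745. After flipping Y the toolpath is (48.855,81.468) → (60.017,90.190) → (78.539,105.042) → (101.305,123.219) → (125.202,141.917) → (147.115,158.331) → (163.931,169.655).

Shape 2 is a open polyline drawn with `<path>`. Its stroke #000000 means engrave at S420, F2666. After flipping Y the toolpath is (186.497,46.100) → (25.144,262.645) → (64.581,45.582) → (189.575,199.406) → (10.443,192.355).

Shape 3 is a rectangle drawn with `<path>`. Its stroke #0000ff means score at S413, F1745. After flipping Y the toolpath is (58.216,204.439) → (118.131,204.439) → (118.131,161.786) → (58.216,161.786) → (58.216,204.439), returning to the start.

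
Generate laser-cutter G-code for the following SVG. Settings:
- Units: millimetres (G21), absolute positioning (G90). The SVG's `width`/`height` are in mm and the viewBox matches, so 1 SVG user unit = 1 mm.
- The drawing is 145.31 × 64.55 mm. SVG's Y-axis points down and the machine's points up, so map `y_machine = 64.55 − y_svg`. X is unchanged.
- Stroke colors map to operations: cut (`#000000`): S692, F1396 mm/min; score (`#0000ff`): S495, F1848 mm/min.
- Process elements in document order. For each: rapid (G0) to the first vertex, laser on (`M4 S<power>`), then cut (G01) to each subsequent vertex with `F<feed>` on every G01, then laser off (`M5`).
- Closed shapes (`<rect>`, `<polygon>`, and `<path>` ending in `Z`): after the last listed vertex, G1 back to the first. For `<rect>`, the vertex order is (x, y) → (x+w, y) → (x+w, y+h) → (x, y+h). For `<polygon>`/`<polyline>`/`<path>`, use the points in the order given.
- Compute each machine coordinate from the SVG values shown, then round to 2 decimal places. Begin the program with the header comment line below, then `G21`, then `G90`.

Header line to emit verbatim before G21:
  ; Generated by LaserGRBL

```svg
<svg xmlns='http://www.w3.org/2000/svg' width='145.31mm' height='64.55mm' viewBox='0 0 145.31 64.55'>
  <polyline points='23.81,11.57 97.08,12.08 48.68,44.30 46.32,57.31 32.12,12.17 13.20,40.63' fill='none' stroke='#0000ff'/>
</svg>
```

; Generated by LaserGRBL
G21
G90
G0 X23.81 Y52.98
M4 S495
G01 X97.08 Y52.47 F1848
G01 X48.68 Y20.25 F1848
G01 X46.32 Y7.24 F1848
G01 X32.12 Y52.38 F1848
G01 X13.20 Y23.92 F1848
M5

Since the viewBox matches the mm dimensions, user units are millimetres directly. The only transform is the Y-flip y_m = 64.55 − y_svg.

Shape 1 is a open polyline drawn with `<polyline>`. Its stroke #0000ff means score at S495, F1848. After flipping Y the toolpath is (23.81,52.98) → (97.08,52.47) → (48.68,20.25) → (46.32,7.24) → (32.12,52.38) → (13.20,23.92).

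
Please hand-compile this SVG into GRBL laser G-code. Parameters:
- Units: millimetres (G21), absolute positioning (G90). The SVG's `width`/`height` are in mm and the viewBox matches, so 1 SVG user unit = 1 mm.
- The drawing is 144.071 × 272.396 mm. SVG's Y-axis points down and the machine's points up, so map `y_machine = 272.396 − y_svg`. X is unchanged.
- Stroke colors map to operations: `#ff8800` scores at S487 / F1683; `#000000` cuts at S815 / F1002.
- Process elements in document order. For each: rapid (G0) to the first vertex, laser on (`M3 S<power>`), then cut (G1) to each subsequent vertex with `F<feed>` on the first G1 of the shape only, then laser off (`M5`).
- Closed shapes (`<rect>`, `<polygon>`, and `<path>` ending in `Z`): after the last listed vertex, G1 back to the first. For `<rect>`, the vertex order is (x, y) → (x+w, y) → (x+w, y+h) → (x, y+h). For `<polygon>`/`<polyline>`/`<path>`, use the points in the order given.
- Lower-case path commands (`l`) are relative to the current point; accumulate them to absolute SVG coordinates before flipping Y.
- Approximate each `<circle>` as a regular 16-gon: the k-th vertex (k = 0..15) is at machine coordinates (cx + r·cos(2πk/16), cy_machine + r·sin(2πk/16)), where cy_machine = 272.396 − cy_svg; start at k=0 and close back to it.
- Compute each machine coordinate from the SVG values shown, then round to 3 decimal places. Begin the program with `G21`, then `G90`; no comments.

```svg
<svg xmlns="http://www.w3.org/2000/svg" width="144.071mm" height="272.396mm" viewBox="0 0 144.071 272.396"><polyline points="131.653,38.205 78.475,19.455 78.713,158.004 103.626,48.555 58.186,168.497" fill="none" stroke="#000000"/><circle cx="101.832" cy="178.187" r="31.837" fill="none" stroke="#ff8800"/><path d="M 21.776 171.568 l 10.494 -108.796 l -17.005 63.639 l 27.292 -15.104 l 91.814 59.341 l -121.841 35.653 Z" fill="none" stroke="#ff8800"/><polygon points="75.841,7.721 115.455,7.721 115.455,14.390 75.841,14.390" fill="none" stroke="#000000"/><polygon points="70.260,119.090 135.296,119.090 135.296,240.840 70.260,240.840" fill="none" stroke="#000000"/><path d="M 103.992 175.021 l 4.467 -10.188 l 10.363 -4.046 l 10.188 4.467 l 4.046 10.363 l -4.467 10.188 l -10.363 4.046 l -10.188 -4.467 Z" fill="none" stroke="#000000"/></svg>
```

Since the viewBox matches the mm dimensions, user units are millimetres directly. The only transform is the Y-flip y_m = 272.396 − y_svg.

Shape 1 is a open polyline drawn with `<polyline>`. Its stroke #000000 means cut at S815, F1002. After flipping Y the toolpath is (131.653,234.191) → (78.475,252.941) → (78.713,114.392) → (103.626,223.841) → (58.186,103.899).

Shape 2 is a circle drawn with `<circle>`. Its stroke #ff8800 means score at S487, F1683. After flipping Y the toolpath is (133.669,94.209) → (131.246,106.392) → (124.344,116.721) → (114.015,123.623) → (101.832,126.046) → (89.649,123.623) → (79.320,116.721) → (72.418,106.392) → (69.995,94.209) → (72.418,82.026) → (79.320,71.697) → (89.649,64.795) → (101.832,62.372) → (114.015,64.795) → (124.344,71.697) → (131.246,82.026) → (133.669,94.209), returning to the start.

Shape 3 is a closed polygon drawn with `<path>`. Its stroke #ff8800 means score at S487, F1683. After flipping Y the toolpath is (21.776,100.828) → (32.270,209.624) → (15.265,145.985) → (42.557,161.089) → (134.371,101.748) → (12.530,66.095) → (21.776,100.828), returning to the start.

Shape 4 is a rectangle drawn with `<polygon>`. Its stroke #000000 means cut at S815, F1002. After flipping Y the toolpath is (75.841,264.675) → (115.455,264.675) → (115.455,258.006) → (75.841,258.006) → (75.841,264.675), returning to the start.

Shape 5 is a rectangle drawn with `<polygon>`. Its stroke #000000 means cut at S815, F1002. After flipping Y the toolpath is (70.260,153.306) → (135.296,153.306) → (135.296,31.556) → (70.260,31.556) → (70.260,153.306), returning to the start.

Shape 6 is a regular polygon drawn with `<path>`. Its stroke #000000 means cut at S815, F1002. After flipping Y the toolpath is (103.992,97.375) → (108.459,107.563) → (118.822,111.609) → (129.010,107.142) → (133.056,96.779) → (128.589,86.591) → (118.226,82.545) → (108.038,87.012) → (103.992,97.375), returning to the start.

G21
G90
G0 X131.653 Y234.191
M3 S815
G1 X78.475 Y252.941 F1002
G1 X78.713 Y114.392
G1 X103.626 Y223.841
G1 X58.186 Y103.899
M5
G0 X133.669 Y94.209
M3 S487
G1 X131.246 Y106.392 F1683
G1 X124.344 Y116.721
G1 X114.015 Y123.623
G1 X101.832 Y126.046
G1 X89.649 Y123.623
G1 X79.320 Y116.721
G1 X72.418 Y106.392
G1 X69.995 Y94.209
G1 X72.418 Y82.026
G1 X79.320 Y71.697
G1 X89.649 Y64.795
G1 X101.832 Y62.372
G1 X114.015 Y64.795
G1 X124.344 Y71.697
G1 X131.246 Y82.026
G1 X133.669 Y94.209
M5
G0 X21.776 Y100.828
M3 S487
G1 X32.270 Y209.624 F1683
G1 X15.265 Y145.985
G1 X42.557 Y161.089
G1 X134.371 Y101.748
G1 X12.530 Y66.095
G1 X21.776 Y100.828
M5
G0 X75.841 Y264.675
M3 S815
G1 X115.455 Y264.675 F1002
G1 X115.455 Y258.006
G1 X75.841 Y258.006
G1 X75.841 Y264.675
M5
G0 X70.260 Y153.306
M3 S815
G1 X135.296 Y153.306 F1002
G1 X135.296 Y31.556
G1 X70.260 Y31.556
G1 X70.260 Y153.306
M5
G0 X103.992 Y97.375
M3 S815
G1 X108.459 Y107.563 F1002
G1 X118.822 Y111.609
G1 X129.010 Y107.142
G1 X133.056 Y96.779
G1 X128.589 Y86.591
G1 X118.226 Y82.545
G1 X108.038 Y87.012
G1 X103.992 Y97.375
M5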